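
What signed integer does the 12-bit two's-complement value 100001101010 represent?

-1942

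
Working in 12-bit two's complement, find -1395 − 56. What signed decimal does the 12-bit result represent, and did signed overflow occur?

-1451; no overflow

-1395 → 101010001101
56 → 000000111000
Subtract via negate-and-add: invert 000000111000 + 1 = 111111001000 (i.e. -56).
  101010001101
+ 111111001000
= 101001010101  (discard carry-out 1)
Result 101001010101: MSB = 1 → 2645 − 4096 = -1451.
Both addends (after negating the subtrahend) are negative and so is the stored result: no signed overflow.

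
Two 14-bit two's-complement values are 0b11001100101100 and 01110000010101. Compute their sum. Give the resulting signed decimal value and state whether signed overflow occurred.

0b11001100101100 → 11001100101100 = -3284 (signed)
01110000010101 = 7189 (signed)
  11001100101100
+ 01110000010101
= 00111101000001  (discard carry-out 1)
Result 00111101000001: MSB = 0 → value 3905.
Addends have opposite signs, so signed overflow cannot occur.

3905; no overflow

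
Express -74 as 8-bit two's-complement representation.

|-74| = 74 = 01001010 in 8 bits.
Invert the bits: 10110101. Add 1: 10110110.

10110110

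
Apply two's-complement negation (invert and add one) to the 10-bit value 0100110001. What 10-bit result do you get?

Invert: 1011001110. Add 1: 1011001111.
Check: 0100110001 = 305, 1011001111 = -305.

1011001111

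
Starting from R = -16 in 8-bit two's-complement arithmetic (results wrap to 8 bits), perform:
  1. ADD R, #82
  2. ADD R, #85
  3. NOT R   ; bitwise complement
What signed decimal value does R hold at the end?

104

Start: R = -16 = 11110000.
R = -16 + 82 = 66 = 01000010
R = 66 + 85 = 151; wraps to -105 = 10010111
R = NOT 10010111 = 01101000 = 104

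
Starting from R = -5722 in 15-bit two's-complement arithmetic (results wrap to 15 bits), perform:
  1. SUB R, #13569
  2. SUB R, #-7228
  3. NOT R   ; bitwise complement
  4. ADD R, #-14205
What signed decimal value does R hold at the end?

-2143

Start: R = -5722 = 110100110100110.
R = -5722 − 13569 = -19291; wraps to 13477 = 011010010100101
R = 13477 − (-7228) = 20705; wraps to -12063 = 101000011100001
R = NOT 101000011100001 = 010111100011110 = 12062
R = 12062 + (-14205) = -2143 = 111011110100001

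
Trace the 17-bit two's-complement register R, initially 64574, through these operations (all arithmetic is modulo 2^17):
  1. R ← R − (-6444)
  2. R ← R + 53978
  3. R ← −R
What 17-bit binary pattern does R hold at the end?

Start: R = 64574 = 01111110000111110.
R = 64574 − (-6444) = 71018; wraps to -60054 = 10001010101101010
R = -60054 + 53978 = -6076 = 11110100001000100
R = −(-6076) = 6076 = 00001011110111100

00001011110111100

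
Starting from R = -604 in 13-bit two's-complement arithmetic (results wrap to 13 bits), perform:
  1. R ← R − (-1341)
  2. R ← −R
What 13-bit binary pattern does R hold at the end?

1110100011111

Start: R = -604 = 1110110100100.
R = -604 − (-1341) = 737 = 0001011100001
R = −(737) = -737 = 1110100011111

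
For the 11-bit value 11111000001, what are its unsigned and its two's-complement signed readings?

Unsigned: 11111000001 = 1985.
Signed: MSB=1 → 1985 − 2048 = -63.

unsigned = 1985, signed = -63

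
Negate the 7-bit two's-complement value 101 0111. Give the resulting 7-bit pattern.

0101001

Invert: 0101000. Add 1: 0101001.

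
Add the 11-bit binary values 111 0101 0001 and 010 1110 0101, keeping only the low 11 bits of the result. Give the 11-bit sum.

  11101010001
+ 01011100101
= 01000110110  (discard carry-out 1)

01000110110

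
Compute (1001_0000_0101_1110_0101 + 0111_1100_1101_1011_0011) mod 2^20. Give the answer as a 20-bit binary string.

00001101001110011000

  10010000010111100101
+ 01111100110110110011
= 00001101001110011000  (discard carry-out 1)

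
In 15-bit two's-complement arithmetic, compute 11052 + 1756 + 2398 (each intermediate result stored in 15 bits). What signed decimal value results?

11052 + 1756 = 12808 (011001000001000)
12808 + 2398 = 15206 (011101101100110)

15206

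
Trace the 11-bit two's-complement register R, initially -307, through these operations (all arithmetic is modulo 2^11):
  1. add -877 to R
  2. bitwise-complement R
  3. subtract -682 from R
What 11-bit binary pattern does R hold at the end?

Start: R = -307 = 11011001101.
R = -307 + (-877) = -1184; wraps to 864 = 01101100000
R = NOT 01101100000 = 10010011111 = -865
R = -865 − (-682) = -183 = 11101001001

11101001001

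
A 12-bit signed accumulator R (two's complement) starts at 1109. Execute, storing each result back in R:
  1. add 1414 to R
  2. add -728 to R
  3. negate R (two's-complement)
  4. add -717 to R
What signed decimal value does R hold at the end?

1584

Start: R = 1109 = 010001010101.
R = 1109 + 1414 = 2523; wraps to -1573 = 100111011011
R = -1573 + (-728) = -2301; wraps to 1795 = 011100000011
R = −(1795) = -1795 = 100011111101
R = -1795 + (-717) = -2512; wraps to 1584 = 011000110000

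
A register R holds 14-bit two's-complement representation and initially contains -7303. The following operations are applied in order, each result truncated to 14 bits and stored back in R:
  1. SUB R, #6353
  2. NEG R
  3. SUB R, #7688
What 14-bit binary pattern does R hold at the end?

01011101010000

Start: R = -7303 = 10001101111001.
R = -7303 − 6353 = -13656; wraps to 2728 = 00101010101000
R = −(2728) = -2728 = 11010101011000
R = -2728 − 7688 = -10416; wraps to 5968 = 01011101010000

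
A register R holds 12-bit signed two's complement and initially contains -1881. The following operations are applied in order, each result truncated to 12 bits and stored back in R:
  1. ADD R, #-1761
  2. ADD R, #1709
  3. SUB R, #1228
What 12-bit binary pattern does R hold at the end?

001110100111

Start: R = -1881 = 100010100111.
R = -1881 + (-1761) = -3642; wraps to 454 = 000111000110
R = 454 + 1709 = 2163; wraps to -1933 = 100001110011
R = -1933 − 1228 = -3161; wraps to 935 = 001110100111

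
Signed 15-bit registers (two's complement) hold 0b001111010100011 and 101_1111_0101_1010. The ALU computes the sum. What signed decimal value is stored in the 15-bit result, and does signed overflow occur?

-515; no overflow

0b001111010100011 → 001111010100011 = 7843 (signed)
101_1111_0101_1010 → 101111101011010 = -8358 (signed)
  001111010100011
+ 101111101011010
= 111110111111101
Result 111110111111101: MSB = 1 → 32253 − 32768 = -515.
Addends have opposite signs, so signed overflow cannot occur.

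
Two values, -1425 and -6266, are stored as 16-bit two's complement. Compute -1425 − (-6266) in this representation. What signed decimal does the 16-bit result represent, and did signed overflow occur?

4841; no overflow

-1425 → 1111101001101111
-6266 → 1110011110000110
Subtract via negate-and-add: invert 1110011110000110 + 1 = 0001100001111010 (i.e. 6266).
  1111101001101111
+ 0001100001111010
= 0001001011101001  (discard carry-out 1)
Result 0001001011101001: MSB = 0 → value 4841.
Addends (after negating the subtrahend) have opposite signs, so signed overflow cannot occur.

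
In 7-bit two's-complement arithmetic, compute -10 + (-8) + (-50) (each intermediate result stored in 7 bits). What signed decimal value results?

60

-10 + (-8) = -18 (1101110)
-18 + (-50) = -68 → wraps to 60 (0111100)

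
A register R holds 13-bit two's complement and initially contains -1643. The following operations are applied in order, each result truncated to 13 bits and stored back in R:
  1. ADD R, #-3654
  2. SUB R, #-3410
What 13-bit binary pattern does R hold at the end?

1100010100001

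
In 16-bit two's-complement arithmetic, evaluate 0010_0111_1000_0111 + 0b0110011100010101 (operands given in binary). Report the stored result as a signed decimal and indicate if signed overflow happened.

0010_0111_1000_0111 → 0010011110000111 = 10119 (signed)
0b0110011100010101 → 0110011100010101 = 26389 (signed)
  0010011110000111
+ 0110011100010101
= 1000111010011100
Result 1000111010011100: MSB = 1 → 36508 − 65536 = -29028.
Both addends are non-negative but the stored result is negative: signed overflow. The true value 10119 + 26389 = 36508 lies outside [-32768, 32767].

-29028; overflow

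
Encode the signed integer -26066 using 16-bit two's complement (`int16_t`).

|-26066| = 26066 = 0110010111010010 in 16 bits.
Invert the bits: 1001101000101101. Add 1: 1001101000101110.

1001101000101110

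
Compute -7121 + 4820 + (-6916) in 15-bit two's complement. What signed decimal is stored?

-7121 + 4820 = -2301 (111011100000011)
-2301 + (-6916) = -9217 (101101111111111)

-9217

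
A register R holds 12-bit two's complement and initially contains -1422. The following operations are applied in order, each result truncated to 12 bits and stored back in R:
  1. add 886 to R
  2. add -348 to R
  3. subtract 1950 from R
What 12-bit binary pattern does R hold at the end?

010011101110

Start: R = -1422 = 101001110010.
R = -1422 + 886 = -536 = 110111101000
R = -536 + (-348) = -884 = 110010001100
R = -884 − 1950 = -2834; wraps to 1262 = 010011101110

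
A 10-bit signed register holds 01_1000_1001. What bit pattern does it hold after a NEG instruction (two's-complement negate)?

1001110111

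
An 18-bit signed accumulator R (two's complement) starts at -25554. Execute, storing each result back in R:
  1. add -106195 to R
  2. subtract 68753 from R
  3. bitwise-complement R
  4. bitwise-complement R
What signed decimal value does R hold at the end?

61642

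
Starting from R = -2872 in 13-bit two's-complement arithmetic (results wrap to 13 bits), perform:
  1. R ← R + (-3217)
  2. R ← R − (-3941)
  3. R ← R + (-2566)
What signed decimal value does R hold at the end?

3478

Start: R = -2872 = 1010011001000.
R = -2872 + (-3217) = -6089; wraps to 2103 = 0100000110111
R = 2103 − (-3941) = 6044; wraps to -2148 = 1011110011100
R = -2148 + (-2566) = -4714; wraps to 3478 = 0110110010110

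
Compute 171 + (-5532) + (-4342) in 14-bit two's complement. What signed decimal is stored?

6681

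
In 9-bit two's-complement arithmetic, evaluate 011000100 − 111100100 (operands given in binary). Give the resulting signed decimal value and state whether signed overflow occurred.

224; no overflow

011000100 = 196 (signed)
111100100 = -28 (signed)
Subtract via negate-and-add: invert 111100100 + 1 = 000011100 (i.e. 28).
  011000100
+ 000011100
= 011100000
Result 011100000: MSB = 0 → value 224.
Both addends (after negating the subtrahend) are non-negative and so is the stored result: no signed overflow.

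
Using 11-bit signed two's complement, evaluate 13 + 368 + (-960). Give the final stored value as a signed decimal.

-579

13 + 368 = 381 (00101111101)
381 + (-960) = -579 (10110111101)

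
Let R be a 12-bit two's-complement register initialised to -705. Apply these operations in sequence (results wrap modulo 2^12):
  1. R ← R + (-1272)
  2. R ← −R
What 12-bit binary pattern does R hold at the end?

Start: R = -705 = 110100111111.
R = -705 + (-1272) = -1977 = 100001000111
R = −(-1977) = 1977 = 011110111001

011110111001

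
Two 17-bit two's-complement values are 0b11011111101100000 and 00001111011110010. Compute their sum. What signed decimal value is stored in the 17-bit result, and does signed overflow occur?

-8622; no overflow

0b11011111101100000 → 11011111101100000 = -16544 (signed)
00001111011110010 = 7922 (signed)
  11011111101100000
+ 00001111011110010
= 11101111001010010
Result 11101111001010010: MSB = 1 → 122450 − 131072 = -8622.
Addends have opposite signs, so signed overflow cannot occur.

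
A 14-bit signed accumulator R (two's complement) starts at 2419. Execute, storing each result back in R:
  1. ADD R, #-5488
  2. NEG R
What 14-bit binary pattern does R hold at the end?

00101111111101

Start: R = 2419 = 00100101110011.
R = 2419 + (-5488) = -3069 = 11010000000011
R = −(-3069) = 3069 = 00101111111101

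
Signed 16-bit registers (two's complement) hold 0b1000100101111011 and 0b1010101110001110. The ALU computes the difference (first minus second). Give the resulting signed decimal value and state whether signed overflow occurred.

-8723; no overflow

0b1000100101111011 → 1000100101111011 = -30341 (signed)
0b1010101110001110 → 1010101110001110 = -21618 (signed)
Subtract via negate-and-add: invert 1010101110001110 + 1 = 0101010001110010 (i.e. 21618).
  1000100101111011
+ 0101010001110010
= 1101110111101101
Result 1101110111101101: MSB = 1 → 56813 − 65536 = -8723.
Addends (after negating the subtrahend) have opposite signs, so signed overflow cannot occur.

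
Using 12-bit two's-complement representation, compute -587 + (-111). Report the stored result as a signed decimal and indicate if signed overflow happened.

-587 → 110110110101
-111 → 111110010001
  110110110101
+ 111110010001
= 110101000110  (discard carry-out 1)
Result 110101000110: MSB = 1 → 3398 − 4096 = -698.
Both addends are negative and so is the stored result: no signed overflow.

-698; no overflow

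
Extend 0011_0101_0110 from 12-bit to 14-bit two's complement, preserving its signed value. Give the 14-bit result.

00001101010110

MSB of 001101010110 is 0; replicate it into the new high bits.
00|001101010110 → 00001101010110 (still 854).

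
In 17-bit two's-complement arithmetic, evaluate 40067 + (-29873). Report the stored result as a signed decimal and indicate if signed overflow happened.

10194; no overflow

40067 → 01001110010000011
-29873 → 11000101101001111
  01001110010000011
+ 11000101101001111
= 00010011111010010  (discard carry-out 1)
Result 00010011111010010: MSB = 0 → value 10194.
Addends have opposite signs, so signed overflow cannot occur.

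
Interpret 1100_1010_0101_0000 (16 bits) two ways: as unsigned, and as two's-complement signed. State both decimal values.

unsigned = 51792, signed = -13744

Unsigned: 1100101001010000 = 51792.
Signed: MSB=1 → 51792 − 65536 = -13744.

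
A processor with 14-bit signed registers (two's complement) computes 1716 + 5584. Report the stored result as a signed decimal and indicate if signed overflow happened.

7300; no overflow

1716 → 00011010110100
5584 → 01010111010000
  00011010110100
+ 01010111010000
= 01110010000100
Result 01110010000100: MSB = 0 → value 7300.
Both addends are non-negative and so is the stored result: no signed overflow.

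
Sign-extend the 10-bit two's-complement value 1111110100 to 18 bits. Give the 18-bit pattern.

MSB of 1111110100 is 1; replicate it into the new high bits.
11111111|1111110100 → 111111111111110100 (still -12).

111111111111110100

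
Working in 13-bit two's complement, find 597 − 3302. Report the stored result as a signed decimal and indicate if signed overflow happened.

597 → 0001001010101
3302 → 0110011100110
Subtract via negate-and-add: invert 0110011100110 + 1 = 1001100011010 (i.e. -3302).
  0001001010101
+ 1001100011010
= 1010101101111
Result 1010101101111: MSB = 1 → 5487 − 8192 = -2705.
Addends (after negating the subtrahend) have opposite signs, so signed overflow cannot occur.

-2705; no overflow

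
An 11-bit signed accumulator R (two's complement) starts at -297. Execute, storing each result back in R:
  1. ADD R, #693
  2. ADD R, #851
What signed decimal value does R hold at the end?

-801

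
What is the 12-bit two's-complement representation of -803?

110011011101

|-803| = 803 = 001100100011 in 12 bits.
Invert the bits: 110011011100. Add 1: 110011011101.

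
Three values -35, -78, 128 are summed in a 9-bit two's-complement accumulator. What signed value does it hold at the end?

-35 + (-78) = -113 (110001111)
-113 + 128 = 15 (000001111)

15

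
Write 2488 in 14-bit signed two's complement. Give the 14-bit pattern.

2488 is non-negative, so write it directly in 14 bits: 00100110111000.

00100110111000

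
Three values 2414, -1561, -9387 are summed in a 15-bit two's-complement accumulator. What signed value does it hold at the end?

-8534

2414 + (-1561) = 853 (000001101010101)
853 + (-9387) = -8534 (101111010101010)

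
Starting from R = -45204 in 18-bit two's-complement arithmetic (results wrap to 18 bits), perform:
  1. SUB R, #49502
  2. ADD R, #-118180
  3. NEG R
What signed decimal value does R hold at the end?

Start: R = -45204 = 110100111101101100.
R = -45204 − 49502 = -94706 = 101000111000001110
R = -94706 + (-118180) = -212886; wraps to 49258 = 001100000001101010
R = −(49258) = -49258 = 110011111110010110

-49258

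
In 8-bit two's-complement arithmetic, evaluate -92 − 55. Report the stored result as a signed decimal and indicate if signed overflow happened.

109; overflow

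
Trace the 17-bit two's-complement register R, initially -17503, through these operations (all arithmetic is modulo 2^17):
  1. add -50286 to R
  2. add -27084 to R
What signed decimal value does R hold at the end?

36199

Start: R = -17503 = 11011101110100001.
R = -17503 + (-50286) = -67789; wraps to 63283 = 01111011100110011
R = 63283 + (-27084) = 36199 = 01000110101100111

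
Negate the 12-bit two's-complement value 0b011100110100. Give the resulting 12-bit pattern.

100011001100

Invert: 100011001011. Add 1: 100011001100.
Check: 011100110100 = 1844, 100011001100 = -1844.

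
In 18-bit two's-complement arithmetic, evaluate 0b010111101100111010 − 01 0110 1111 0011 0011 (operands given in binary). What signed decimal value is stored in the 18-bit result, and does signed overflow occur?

3079; no overflow

0b010111101100111010 → 010111101100111010 = 97082 (signed)
01 0110 1111 0011 0011 → 010110111100110011 = 94003 (signed)
Subtract via negate-and-add: invert 010110111100110011 + 1 = 101001000011001101 (i.e. -94003).
  010111101100111010
+ 101001000011001101
= 000000110000000111  (discard carry-out 1)
Result 000000110000000111: MSB = 0 → value 3079.
Addends (after negating the subtrahend) have opposite signs, so signed overflow cannot occur.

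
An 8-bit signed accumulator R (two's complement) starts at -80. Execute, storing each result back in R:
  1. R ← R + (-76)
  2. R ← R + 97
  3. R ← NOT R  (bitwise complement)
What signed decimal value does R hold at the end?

58

Start: R = -80 = 10110000.
R = -80 + (-76) = -156; wraps to 100 = 01100100
R = 100 + 97 = 197; wraps to -59 = 11000101
R = NOT 11000101 = 00111010 = 58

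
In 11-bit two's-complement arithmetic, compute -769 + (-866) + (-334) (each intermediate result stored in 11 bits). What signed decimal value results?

-769 + (-866) = -1635 → wraps to 413 (00110011101)
413 + (-334) = 79 (00001001111)

79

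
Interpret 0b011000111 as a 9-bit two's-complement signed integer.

199

MSB is 0, so the value is non-negative: 011000111 = 199.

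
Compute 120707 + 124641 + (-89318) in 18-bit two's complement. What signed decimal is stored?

-106114

120707 + 124641 = 245348 → wraps to -16796 (111011111001100100)
-16796 + (-89318) = -106114 (100110000101111110)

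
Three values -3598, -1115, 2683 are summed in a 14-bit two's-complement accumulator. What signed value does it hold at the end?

-2030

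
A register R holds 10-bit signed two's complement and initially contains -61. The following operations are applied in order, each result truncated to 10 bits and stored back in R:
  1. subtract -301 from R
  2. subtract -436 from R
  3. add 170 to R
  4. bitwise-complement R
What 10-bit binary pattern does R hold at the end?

0010110001

Start: R = -61 = 1111000011.
R = -61 − (-301) = 240 = 0011110000
R = 240 − (-436) = 676; wraps to -348 = 1010100100
R = -348 + 170 = -178 = 1101001110
R = NOT 1101001110 = 0010110001 = 177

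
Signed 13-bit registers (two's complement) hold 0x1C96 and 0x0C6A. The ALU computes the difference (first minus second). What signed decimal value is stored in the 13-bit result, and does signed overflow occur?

0x1C96 = 1110010010110 = -874 (signed)
0x0C6A = 0110001101010 = 3178 (signed)
Subtract via negate-and-add: invert 0110001101010 + 1 = 1001110010110 (i.e. -3178).
  1110010010110
+ 1001110010110
= 1000000101100  (discard carry-out 1)
Result 1000000101100: MSB = 1 → 4140 − 8192 = -4052.
Both addends (after negating the subtrahend) are negative and so is the stored result: no signed overflow.

-4052; no overflow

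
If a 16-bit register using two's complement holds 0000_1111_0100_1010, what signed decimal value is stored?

3914

MSB is 0, so the value is non-negative: 0000111101001010 = 3914.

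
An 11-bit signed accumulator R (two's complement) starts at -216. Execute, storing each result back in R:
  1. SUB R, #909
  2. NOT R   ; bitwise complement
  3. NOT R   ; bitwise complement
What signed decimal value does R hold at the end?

923

Start: R = -216 = 11100101000.
R = -216 − 909 = -1125; wraps to 923 = 01110011011
R = NOT 01110011011 = 10001100100 = -924
R = NOT 10001100100 = 01110011011 = 923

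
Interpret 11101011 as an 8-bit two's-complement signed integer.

-21

MSB is 1, so the value is negative.
Unsigned reading: 235. Subtract 2^8 = 256: 235 − 256 = -21.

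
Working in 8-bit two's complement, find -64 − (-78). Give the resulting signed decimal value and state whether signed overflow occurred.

14; no overflow

-64 → 11000000
-78 → 10110010
Subtract via negate-and-add: invert 10110010 + 1 = 01001110 (i.e. 78).
  11000000
+ 01001110
= 00001110  (discard carry-out 1)
Result 00001110: MSB = 0 → value 14.
Addends (after negating the subtrahend) have opposite signs, so signed overflow cannot occur.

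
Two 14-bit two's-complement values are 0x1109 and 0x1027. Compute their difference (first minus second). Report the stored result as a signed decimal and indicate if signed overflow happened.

226; no overflow

0x1109 = 01000100001001 = 4361 (signed)
0x1027 = 01000000100111 = 4135 (signed)
Subtract via negate-and-add: invert 01000000100111 + 1 = 10111111011001 (i.e. -4135).
  01000100001001
+ 10111111011001
= 00000011100010  (discard carry-out 1)
Result 00000011100010: MSB = 0 → value 226.
Addends (after negating the subtrahend) have opposite signs, so signed overflow cannot occur.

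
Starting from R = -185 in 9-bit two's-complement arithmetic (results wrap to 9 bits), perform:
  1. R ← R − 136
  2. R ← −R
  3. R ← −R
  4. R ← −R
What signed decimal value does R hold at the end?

Start: R = -185 = 101000111.
R = -185 − 136 = -321; wraps to 191 = 010111111
R = −(191) = -191 = 101000001
R = −(-191) = 191 = 010111111
R = −(191) = -191 = 101000001

-191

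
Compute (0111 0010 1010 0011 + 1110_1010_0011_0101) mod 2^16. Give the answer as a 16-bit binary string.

0101110011011000

  0111001010100011
+ 1110101000110101
= 0101110011011000  (discard carry-out 1)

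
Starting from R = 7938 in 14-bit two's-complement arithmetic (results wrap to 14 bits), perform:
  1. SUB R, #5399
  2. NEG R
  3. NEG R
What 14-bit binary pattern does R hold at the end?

00100111101011

Start: R = 7938 = 01111100000010.
R = 7938 − 5399 = 2539 = 00100111101011
R = −(2539) = -2539 = 11011000010101
R = −(-2539) = 2539 = 00100111101011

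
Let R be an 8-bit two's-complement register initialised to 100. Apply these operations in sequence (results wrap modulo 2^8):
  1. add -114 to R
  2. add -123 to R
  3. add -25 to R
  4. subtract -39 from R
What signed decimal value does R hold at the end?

-123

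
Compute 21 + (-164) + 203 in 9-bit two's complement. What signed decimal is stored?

21 + (-164) = -143 (101110001)
-143 + 203 = 60 (000111100)

60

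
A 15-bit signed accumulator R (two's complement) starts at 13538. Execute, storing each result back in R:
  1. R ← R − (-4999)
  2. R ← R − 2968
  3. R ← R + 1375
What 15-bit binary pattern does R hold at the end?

Start: R = 13538 = 011010011100010.
R = 13538 − (-4999) = 18537; wraps to -14231 = 100100001101001
R = -14231 − 2968 = -17199; wraps to 15569 = 011110011010001
R = 15569 + 1375 = 16944; wraps to -15824 = 100001000110000

100001000110000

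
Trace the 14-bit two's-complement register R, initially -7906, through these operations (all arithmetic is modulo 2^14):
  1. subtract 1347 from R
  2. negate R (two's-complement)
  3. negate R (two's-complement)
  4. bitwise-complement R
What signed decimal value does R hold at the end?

-7132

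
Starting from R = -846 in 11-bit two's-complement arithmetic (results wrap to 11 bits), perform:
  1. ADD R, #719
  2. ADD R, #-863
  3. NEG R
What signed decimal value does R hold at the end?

Start: R = -846 = 10010110010.
R = -846 + 719 = -127 = 11110000001
R = -127 + (-863) = -990 = 10000100010
R = −(-990) = 990 = 01111011110

990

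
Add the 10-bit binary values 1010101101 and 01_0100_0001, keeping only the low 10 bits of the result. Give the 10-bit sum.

  1010101101
+ 0101000001
= 1111101110

1111101110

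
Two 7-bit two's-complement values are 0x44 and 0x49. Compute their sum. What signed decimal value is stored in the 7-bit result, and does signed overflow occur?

0x44 = 1000100 = -60 (signed)
0x49 = 1001001 = -55 (signed)
  1000100
+ 1001001
= 0001101  (discard carry-out 1)
Result 0001101: MSB = 0 → value 13.
Both addends are negative but the stored result is non-negative: signed overflow. The true value -60 + (-55) = -115 lies outside [-64, 63].

13; overflow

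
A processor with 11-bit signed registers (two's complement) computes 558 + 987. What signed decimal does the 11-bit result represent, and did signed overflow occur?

558 → 01000101110
987 → 01111011011
  01000101110
+ 01111011011
= 11000001001
Result 11000001001: MSB = 1 → 1545 − 2048 = -503.
Both addends are non-negative but the stored result is negative: signed overflow. The true value 558 + 987 = 1545 lies outside [-1024, 1023].

-503; overflow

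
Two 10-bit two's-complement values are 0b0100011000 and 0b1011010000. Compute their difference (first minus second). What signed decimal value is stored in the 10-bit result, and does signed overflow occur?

-440; overflow

0b0100011000 → 0100011000 = 280 (signed)
0b1011010000 → 1011010000 = -304 (signed)
Subtract via negate-and-add: invert 1011010000 + 1 = 0100110000 (i.e. 304).
  0100011000
+ 0100110000
= 1001001000
Result 1001001000: MSB = 1 → 584 − 1024 = -440.
Both addends (after negating the subtrahend) are non-negative but the stored result is negative: signed overflow. The true value 280 − (-304) = 584 lies outside [-512, 511].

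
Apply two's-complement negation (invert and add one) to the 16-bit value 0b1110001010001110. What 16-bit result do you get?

0001110101110010

Invert: 0001110101110001. Add 1: 0001110101110010.
Check: 1110001010001110 = -7538, 0001110101110010 = 7538.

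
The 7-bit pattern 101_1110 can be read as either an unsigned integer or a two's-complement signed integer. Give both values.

unsigned = 94, signed = -34

Unsigned: 1011110 = 94.
Signed: MSB=1 → 94 − 128 = -34.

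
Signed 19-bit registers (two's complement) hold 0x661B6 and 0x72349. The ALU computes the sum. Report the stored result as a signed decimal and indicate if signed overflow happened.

0x661B6 = 1100110000110110110 = -106058 (signed)
0x72349 = 1110010001101001001 = -56503 (signed)
  1100110000110110110
+ 1110010001101001001
= 1011000010011111111  (discard carry-out 1)
Result 1011000010011111111: MSB = 1 → 361727 − 524288 = -162561.
Both addends are negative and so is the stored result: no signed overflow.

-162561; no overflow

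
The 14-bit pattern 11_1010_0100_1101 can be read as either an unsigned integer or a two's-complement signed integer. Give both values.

Unsigned: 11101001001101 = 14925.
Signed: MSB=1 → 14925 − 16384 = -1459.

unsigned = 14925, signed = -1459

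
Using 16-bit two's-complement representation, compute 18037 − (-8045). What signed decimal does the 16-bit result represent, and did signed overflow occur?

18037 → 0100011001110101
-8045 → 1110000010010011
Subtract via negate-and-add: invert 1110000010010011 + 1 = 0001111101101101 (i.e. 8045).
  0100011001110101
+ 0001111101101101
= 0110010111100010
Result 0110010111100010: MSB = 0 → value 26082.
Both addends (after negating the subtrahend) are non-negative and so is the stored result: no signed overflow.

26082; no overflow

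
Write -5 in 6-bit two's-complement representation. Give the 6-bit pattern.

|-5| = 5 = 000101 in 6 bits.
Invert the bits: 111010. Add 1: 111011.

111011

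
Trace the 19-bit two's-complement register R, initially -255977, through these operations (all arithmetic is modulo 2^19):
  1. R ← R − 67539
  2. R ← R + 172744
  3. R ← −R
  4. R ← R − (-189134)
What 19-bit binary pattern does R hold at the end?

Start: R = -255977 = 1000001100000010111.
R = -255977 − 67539 = -323516; wraps to 200772 = 0110001000001000100
R = 200772 + 172744 = 373516; wraps to -150772 = 1011011001100001100
R = −(-150772) = 150772 = 0100100110011110100
R = 150772 − (-189134) = 339906; wraps to -184382 = 1010010111111000010

1010010111111000010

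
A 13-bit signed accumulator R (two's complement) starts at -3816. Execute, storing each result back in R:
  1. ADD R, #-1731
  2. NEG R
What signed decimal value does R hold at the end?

Start: R = -3816 = 1000100011000.
R = -3816 + (-1731) = -5547; wraps to 2645 = 0101001010101
R = −(2645) = -2645 = 1010110101011

-2645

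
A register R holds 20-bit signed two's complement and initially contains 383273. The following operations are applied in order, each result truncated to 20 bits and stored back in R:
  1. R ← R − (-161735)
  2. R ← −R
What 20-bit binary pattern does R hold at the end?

01111010111100010000

Start: R = 383273 = 01011101100100101001.
R = 383273 − (-161735) = 545008; wraps to -503568 = 10000101000011110000
R = −(-503568) = 503568 = 01111010111100010000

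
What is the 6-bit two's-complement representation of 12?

001100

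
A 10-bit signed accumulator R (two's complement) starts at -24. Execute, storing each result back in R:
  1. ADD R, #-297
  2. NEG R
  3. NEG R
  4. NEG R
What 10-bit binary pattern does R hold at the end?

Start: R = -24 = 1111101000.
R = -24 + (-297) = -321 = 1010111111
R = −(-321) = 321 = 0101000001
R = −(321) = -321 = 1010111111
R = −(-321) = 321 = 0101000001

0101000001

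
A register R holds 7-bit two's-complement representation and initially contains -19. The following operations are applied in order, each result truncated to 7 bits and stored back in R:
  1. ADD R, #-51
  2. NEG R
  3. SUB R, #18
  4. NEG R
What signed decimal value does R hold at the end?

Start: R = -19 = 1101101.
R = -19 + (-51) = -70; wraps to 58 = 0111010
R = −(58) = -58 = 1000110
R = -58 − 18 = -76; wraps to 52 = 0110100
R = −(52) = -52 = 1001100

-52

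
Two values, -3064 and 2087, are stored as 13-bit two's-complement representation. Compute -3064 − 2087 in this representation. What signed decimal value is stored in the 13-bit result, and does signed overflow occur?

3041; overflow

-3064 → 1010000001000
2087 → 0100000100111
Subtract via negate-and-add: invert 0100000100111 + 1 = 1011111011001 (i.e. -2087).
  1010000001000
+ 1011111011001
= 0101111100001  (discard carry-out 1)
Result 0101111100001: MSB = 0 → value 3041.
Both addends (after negating the subtrahend) are negative but the stored result is non-negative: signed overflow. The true value -3064 − 2087 = -5151 lies outside [-4096, 4095].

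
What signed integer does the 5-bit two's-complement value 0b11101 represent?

-3

MSB is 1, so the value is negative.
Invert: 00010. Add 1: 00011 = 3. So the value is −3.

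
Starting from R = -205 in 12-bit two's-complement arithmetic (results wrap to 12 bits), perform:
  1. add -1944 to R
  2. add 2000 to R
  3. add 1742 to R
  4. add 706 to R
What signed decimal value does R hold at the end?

Start: R = -205 = 111100110011.
R = -205 + (-1944) = -2149; wraps to 1947 = 011110011011
R = 1947 + 2000 = 3947; wraps to -149 = 111101101011
R = -149 + 1742 = 1593 = 011000111001
R = 1593 + 706 = 2299; wraps to -1797 = 100011111011

-1797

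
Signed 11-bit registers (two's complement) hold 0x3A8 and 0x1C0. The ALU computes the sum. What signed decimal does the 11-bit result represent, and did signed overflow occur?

-664; overflow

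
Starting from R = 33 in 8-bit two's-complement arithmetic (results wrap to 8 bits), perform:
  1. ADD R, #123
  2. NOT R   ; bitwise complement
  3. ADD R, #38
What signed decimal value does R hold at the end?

-119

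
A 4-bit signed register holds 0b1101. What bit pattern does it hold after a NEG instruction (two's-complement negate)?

Invert: 0010. Add 1: 0011.

0011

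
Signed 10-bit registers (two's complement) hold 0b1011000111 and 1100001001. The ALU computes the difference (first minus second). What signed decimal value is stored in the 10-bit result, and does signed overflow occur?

-66; no overflow

0b1011000111 → 1011000111 = -313 (signed)
1100001001 = -247 (signed)
Subtract via negate-and-add: invert 1100001001 + 1 = 0011110111 (i.e. 247).
  1011000111
+ 0011110111
= 1110111110
Result 1110111110: MSB = 1 → 958 − 1024 = -66.
Addends (after negating the subtrahend) have opposite signs, so signed overflow cannot occur.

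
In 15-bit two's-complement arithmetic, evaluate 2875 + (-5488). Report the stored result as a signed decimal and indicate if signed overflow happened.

2875 → 000101100111011
-5488 → 110101010010000
  000101100111011
+ 110101010010000
= 111010111001011
Result 111010111001011: MSB = 1 → 30155 − 32768 = -2613.
Addends have opposite signs, so signed overflow cannot occur.

-2613; no overflow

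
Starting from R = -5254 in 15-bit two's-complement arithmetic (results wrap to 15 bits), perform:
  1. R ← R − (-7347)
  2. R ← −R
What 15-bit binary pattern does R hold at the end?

111011111010011

Start: R = -5254 = 110101101111010.
R = -5254 − (-7347) = 2093 = 000100000101101
R = −(2093) = -2093 = 111011111010011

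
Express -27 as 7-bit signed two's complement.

1100101

|-27| = 27 = 0011011 in 7 bits.
Invert the bits: 1100100. Add 1: 1100101.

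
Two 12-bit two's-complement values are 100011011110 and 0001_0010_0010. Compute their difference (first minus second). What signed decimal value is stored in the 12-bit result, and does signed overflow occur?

1980; overflow

100011011110 = -1826 (signed)
0001_0010_0010 → 000100100010 = 290 (signed)
Subtract via negate-and-add: invert 000100100010 + 1 = 111011011110 (i.e. -290).
  100011011110
+ 111011011110
= 011110111100  (discard carry-out 1)
Result 011110111100: MSB = 0 → value 1980.
Both addends (after negating the subtrahend) are negative but the stored result is non-negative: signed overflow. The true value -1826 − 290 = -2116 lies outside [-2048, 2047].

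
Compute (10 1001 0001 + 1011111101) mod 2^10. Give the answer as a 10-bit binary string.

  1010010001
+ 1011111101
= 0110001110  (discard carry-out 1)

0110001110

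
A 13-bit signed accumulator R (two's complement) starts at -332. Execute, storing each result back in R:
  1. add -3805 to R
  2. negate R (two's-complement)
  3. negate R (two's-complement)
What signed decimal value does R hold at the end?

Start: R = -332 = 1111010110100.
R = -332 + (-3805) = -4137; wraps to 4055 = 0111111010111
R = −(4055) = -4055 = 1000000101001
R = −(-4055) = 4055 = 0111111010111

4055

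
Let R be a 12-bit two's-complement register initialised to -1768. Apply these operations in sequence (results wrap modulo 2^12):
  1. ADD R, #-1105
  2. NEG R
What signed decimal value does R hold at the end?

Start: R = -1768 = 100100011000.
R = -1768 + (-1105) = -2873; wraps to 1223 = 010011000111
R = −(1223) = -1223 = 101100111001

-1223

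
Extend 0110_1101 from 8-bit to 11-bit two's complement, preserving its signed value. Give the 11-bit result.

MSB of 01101101 is 0; replicate it into the new high bits.
000|01101101 → 00001101101 (still 109).

00001101101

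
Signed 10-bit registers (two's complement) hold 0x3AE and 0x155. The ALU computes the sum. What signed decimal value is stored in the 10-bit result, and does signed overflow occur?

0x3AE = 1110101110 = -82 (signed)
0x155 = 0101010101 = 341 (signed)
  1110101110
+ 0101010101
= 0100000011  (discard carry-out 1)
Result 0100000011: MSB = 0 → value 259.
Addends have opposite signs, so signed overflow cannot occur.

259; no overflow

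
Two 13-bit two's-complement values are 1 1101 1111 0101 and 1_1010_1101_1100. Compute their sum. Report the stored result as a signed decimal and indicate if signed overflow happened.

-1839; no overflow

1 1101 1111 0101 → 1110111110101 = -523 (signed)
1_1010_1101_1100 → 1101011011100 = -1316 (signed)
  1110111110101
+ 1101011011100
= 1100011010001  (discard carry-out 1)
Result 1100011010001: MSB = 1 → 6353 − 8192 = -1839.
Both addends are negative and so is the stored result: no signed overflow.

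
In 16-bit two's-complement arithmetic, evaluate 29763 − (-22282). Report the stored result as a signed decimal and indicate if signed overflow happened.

29763 → 0111010001000011
-22282 → 1010100011110110
Subtract via negate-and-add: invert 1010100011110110 + 1 = 0101011100001010 (i.e. 22282).
  0111010001000011
+ 0101011100001010
= 1100101101001101
Result 1100101101001101: MSB = 1 → 52045 − 65536 = -13491.
Both addends (after negating the subtrahend) are non-negative but the stored result is negative: signed overflow. The true value 29763 − (-22282) = 52045 lies outside [-32768, 32767].

-13491; overflow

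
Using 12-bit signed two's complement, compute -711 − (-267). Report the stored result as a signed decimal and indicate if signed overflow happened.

-444; no overflow

-711 → 110100111001
-267 → 111011110101
Subtract via negate-and-add: invert 111011110101 + 1 = 000100001011 (i.e. 267).
  110100111001
+ 000100001011
= 111001000100
Result 111001000100: MSB = 1 → 3652 − 4096 = -444.
Addends (after negating the subtrahend) have opposite signs, so signed overflow cannot occur.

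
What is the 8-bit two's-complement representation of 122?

122 is non-negative, so write it directly in 8 bits: 01111010.

01111010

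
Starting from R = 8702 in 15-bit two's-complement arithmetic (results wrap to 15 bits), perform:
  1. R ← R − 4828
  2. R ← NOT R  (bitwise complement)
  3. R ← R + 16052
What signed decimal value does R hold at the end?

Start: R = 8702 = 010000111111110.
R = 8702 − 4828 = 3874 = 000111100100010
R = NOT 000111100100010 = 111000011011101 = -3875
R = -3875 + 16052 = 12177 = 010111110010001

12177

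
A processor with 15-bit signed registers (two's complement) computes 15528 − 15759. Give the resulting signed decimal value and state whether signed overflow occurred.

15528 → 011110010101000
15759 → 011110110001111
Subtract via negate-and-add: invert 011110110001111 + 1 = 100001001110001 (i.e. -15759).
  011110010101000
+ 100001001110001
= 111111100011001
Result 111111100011001: MSB = 1 → 32537 − 32768 = -231.
Addends (after negating the subtrahend) have opposite signs, so signed overflow cannot occur.

-231; no overflow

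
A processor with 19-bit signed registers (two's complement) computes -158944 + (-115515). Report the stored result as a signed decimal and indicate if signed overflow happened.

-158944 → 1011001001100100000
-115515 → 1100011110011000101
  1011001001100100000
+ 1100011110011000101
= 0111100111111100101  (discard carry-out 1)
Result 0111100111111100101: MSB = 0 → value 249829.
Both addends are negative but the stored result is non-negative: signed overflow. The true value -158944 + (-115515) = -274459 lies outside [-262144, 262143].

249829; overflow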